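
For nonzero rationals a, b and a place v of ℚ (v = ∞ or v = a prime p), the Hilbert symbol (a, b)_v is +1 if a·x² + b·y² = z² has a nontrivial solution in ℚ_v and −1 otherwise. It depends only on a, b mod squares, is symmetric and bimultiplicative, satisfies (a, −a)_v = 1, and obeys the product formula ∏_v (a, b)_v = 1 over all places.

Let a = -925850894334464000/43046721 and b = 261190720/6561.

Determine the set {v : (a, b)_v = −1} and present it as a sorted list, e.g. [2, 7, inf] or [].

Mod squares: a ≡ -665, b ≡ 11305. Check v ∈ {∞, 2, 3, 5, 7, 17, 19}.
v=2: v_2(a)=12, v_2(b)=6; units ≡ 7, 1 (mod 8); ε·ε+αω+βω = 1·0+12·0+6·0 ≡ 0  ⇒  (a,b)_2 = +1.
v=3: a=3^-16·(≡1), b=3^-8·(≡1) mod 3; (1|3)=+1, (1|3)=+1; (−1)^{-16·-8·1}·(+1)^-8·(+1)^-16 = +1.
v=5: a=5^3·(≡3), b=5^1·(≡4) mod 5; (3|5)=-1, (4|5)=+1; (−1)^{3·1·2}·(-1)^1·(+1)^3 = -1.
v=17: a=17^2·(≡4), b=17^1·(≡15) mod 17; (4|17)=+1, (15|17)=+1; (−1)^{2·1·8}·(+1)^1·(+1)^2 = +1.
v=∞: -665 < 0 and 11305 > 0  ⇒  (a,b)_∞ = +1.
v=7: a=7^1·(≡6), b=7^1·(≡3) mod 7; (6|7)=-1, (3|7)=-1; (−1)^{1·1·3}·(-1)^1·(-1)^1 = -1.
v=19: a=19^7·(≡3), b=19^3·(≡7) mod 19; (3|19)=-1, (7|19)=+1; (−1)^{7·3·9}·(-1)^3·(+1)^7 = +1.
Ram(-665, 11305) = {5, 7}; no ℚ_5-point on the conic.

[5, 7]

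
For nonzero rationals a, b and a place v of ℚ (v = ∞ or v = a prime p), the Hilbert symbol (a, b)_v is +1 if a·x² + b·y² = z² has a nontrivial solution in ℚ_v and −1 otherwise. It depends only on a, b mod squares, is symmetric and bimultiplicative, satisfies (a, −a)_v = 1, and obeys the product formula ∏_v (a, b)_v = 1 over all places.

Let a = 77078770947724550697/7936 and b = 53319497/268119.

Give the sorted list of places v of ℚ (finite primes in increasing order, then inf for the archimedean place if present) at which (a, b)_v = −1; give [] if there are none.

Mod squares: a ≡ 69223, b ≡ 527. Check v ∈ {∞, 2, 3, 7, 11, 17, 23, 29, 31}.
v=31: a=31^-1·(≡18), b=31^-3·(≡13) mod 31; (18|31)=+1, (13|31)=-1; (−1)^{-1·-3·15}·(+1)^-3·(-1)^-1 = +1.
v=23: a=23^2·(≡1), b=23^2·(≡21) mod 23; (1|23)=+1, (21|23)=-1; (−1)^{2·2·11}·(+1)^2·(-1)^2 = +1.
v=11: a=11^7·(≡9), b=11^2·(≡6) mod 11; (9|11)=+1, (6|11)=-1; (−1)^{7·2·5}·(+1)^2·(-1)^7 = -1.
v=17: a=17^4·(≡15), b=17^1·(≡5) mod 17; (15|17)=+1, (5|17)=-1; (−1)^{4·1·8}·(+1)^1·(-1)^4 = +1.
v=∞: 69223 > 0 and 527 > 0  ⇒  (a,b)_∞ = +1.
v=7: a=7^3·(≡6), b=7^2·(≡2) mod 7; (6|7)=-1, (2|7)=+1; (−1)^{3·2·3}·(-1)^2·(+1)^3 = +1.
v=2: v_2(a)=-8, v_2(b)=0; units ≡ 7, 7 (mod 8); ε·ε+αω+βω = 1·1+-8·0+0·0 ≡ 1  ⇒  (a,b)_2 = -1.
v=29: a=29^1·(≡1), b=29^0·(≡9) mod 29; (1|29)=+1, (9|29)=+1; (−1)^{1·0·14}·(+1)^0·(+1)^1 = +1.
v=3: a=3^2·(≡1), b=3^-2·(≡2) mod 3; (1|3)=+1, (2|3)=-1; (−1)^{2·-2·1}·(+1)^-2·(-1)^2 = +1.
(69223, 527 / ℚ) ramifies at {2, 11}: a division algebra.

[2, 11]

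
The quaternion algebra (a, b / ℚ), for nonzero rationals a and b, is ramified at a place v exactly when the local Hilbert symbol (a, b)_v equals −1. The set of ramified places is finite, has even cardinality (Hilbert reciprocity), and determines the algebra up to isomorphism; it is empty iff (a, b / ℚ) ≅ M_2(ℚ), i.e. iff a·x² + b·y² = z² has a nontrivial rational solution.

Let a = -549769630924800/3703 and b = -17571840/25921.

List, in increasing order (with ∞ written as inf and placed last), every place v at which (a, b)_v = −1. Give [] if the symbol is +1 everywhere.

(a, b) ≡ (-51051, -4290) mod (ℚ^×)²; places V = {2, 3, 5, 7, 11, 13, 17, 23, ∞}.
(a,b)_17: α=1, u≡3; β=0, v≡7 (mod 17); (3|17)=-1, (7|17)=-1; sign (−1)^0·-1^0·-1^1 = -1.
(a,b)_2: α=14, β=13; u≡5, v≡7 (mod 8); ε(u)ε(v)=0·1, αω(v)=14·0, βω(u)=13·1; sum ≡ 1  ⇒  -1.
(a,b)_13: α=3, u≡12; β=1, v≡5 (mod 13); (12|13)=+1, (5|13)=-1; sign (−1)^0·+1^1·-1^3 = -1.
(a,b)_5: α=2, u≡1; β=1, v≡2 (mod 5); (1|5)=+1, (2|5)=-1; sign (−1)^0·+1^1·-1^2 = +1.
(a,b)_3: α=3, u≡2; β=1, v≡1 (mod 3); (2|3)=-1, (1|3)=+1; sign (−1)^1·-1^1·+1^3 = +1.
(a,b)_11: α=3, u≡9; β=1, v≡7 (mod 11); (9|11)=+1, (7|11)=-1; sign (−1)^1·+1^1·-1^3 = +1.
(a,b)_23: α=-2, u≡13; β=-2, v≡15 (mod 23); (13|23)=+1, (15|23)=-1; sign (−1)^0·+1^-2·-1^-2 = +1.
(a,b)_7: α=-1, u≡2; β=-2, v≡2 (mod 7); (2|7)=+1, (2|7)=+1; sign (−1)^0·+1^-2·+1^-1 = +1.
(a,b)_∞: sgn(-51051)=−, sgn(-4290)=−, so -1.
(-51051, -4290 / ℚ) ramifies at {2, 13, 17, ∞}: a division algebra.

[2, 13, 17, inf]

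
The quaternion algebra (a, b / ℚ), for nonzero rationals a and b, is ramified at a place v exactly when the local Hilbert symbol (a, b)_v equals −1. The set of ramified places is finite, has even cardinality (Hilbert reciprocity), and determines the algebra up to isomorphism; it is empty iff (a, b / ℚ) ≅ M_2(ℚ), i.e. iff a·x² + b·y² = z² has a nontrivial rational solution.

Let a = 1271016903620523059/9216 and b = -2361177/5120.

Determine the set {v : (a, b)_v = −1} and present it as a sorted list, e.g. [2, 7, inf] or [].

Mod squares: a ≡ 11, b ≡ -1365. Check v ∈ {∞, 2, 3, 5, 7, 11, 13, 23, 31}.
v=2: v_2(a)=-10, v_2(b)=-10; units ≡ 3, 3 (mod 8); ε·ε+αω+βω = 1·1+-10·1+-10·1 ≡ 1  ⇒  (a,b)_2 = -1.
v=11: a=11^1·(≡3), b=11^0·(≡10) mod 11; (3|11)=+1, (10|11)=-1; (−1)^{1·0·5}·(+1)^0·(-1)^1 = -1.
v=5: a=5^0·(≡4), b=5^-1·(≡2) mod 5; (4|5)=+1, (2|5)=-1; (−1)^{0·-1·2}·(+1)^-1·(-1)^0 = +1.
v=7: a=7^2·(≡2), b=7^1·(≡4) mod 7; (2|7)=+1, (4|7)=+1; (−1)^{2·1·3}·(+1)^1·(+1)^2 = +1.
v=31: a=31^4·(≡22), b=31^2·(≡17) mod 31; (22|31)=-1, (17|31)=-1; (−1)^{4·2·15}·(-1)^2·(-1)^4 = +1.
v=13: a=13^6·(≡11), b=13^1·(≡3) mod 13; (11|13)=-1, (3|13)=+1; (−1)^{6·1·6}·(-1)^1·(+1)^6 = -1.
v=∞: 11 > 0 and -1365 < 0  ⇒  (a,b)_∞ = +1.
v=23: a=23^2·(≡19), b=23^0·(≡15) mod 23; (19|23)=-1, (15|23)=-1; (−1)^{2·0·11}·(-1)^0·(-1)^2 = +1.
v=3: a=3^-2·(≡2), b=3^3·(≡1) mod 3; (2|3)=-1, (1|3)=+1; (−1)^{-2·3·1}·(-1)^3·(+1)^-2 = -1.
(11, -1365 / ℚ) ramifies at {2, 3, 11, 13}: a division algebra.

[2, 3, 11, 13]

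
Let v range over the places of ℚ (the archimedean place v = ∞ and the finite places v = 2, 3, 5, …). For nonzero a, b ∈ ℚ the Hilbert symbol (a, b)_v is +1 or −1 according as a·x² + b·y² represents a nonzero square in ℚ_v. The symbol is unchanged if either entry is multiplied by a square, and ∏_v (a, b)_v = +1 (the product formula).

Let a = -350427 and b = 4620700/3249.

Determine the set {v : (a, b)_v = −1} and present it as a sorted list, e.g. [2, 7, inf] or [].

[7, 11, 37, 41]

(a, b) ≡ (-350427, 943) mod (ℚ^×)²; places V = {2, 3, 5, 7, 11, 19, 23, 37, 41, ∞}.
(a,b)_23: α=0, u≡1; β=1, v≡3 (mod 23); (1|23)=+1, (3|23)=+1; sign (−1)^0·+1^1·+1^0 = +1.
(a,b)_∞: sgn(-350427)=−, sgn(943)=+, so +1.
(a,b)_41: α=1, u≡22; β=1, v≡36 (mod 41); (22|41)=-1, (36|41)=+1; sign (−1)^0·-1^1·+1^1 = -1.
(a,b)_37: α=1, u≡1; β=0, v≡17 (mod 37); (1|37)=+1, (17|37)=-1; sign (−1)^0·+1^0·-1^1 = -1.
(a,b)_11: α=1, u≡10; β=0, v≡10 (mod 11); (10|11)=-1, (10|11)=-1; sign (−1)^0·-1^0·-1^1 = -1.
(a,b)_5: α=0, u≡3; β=2, v≡2 (mod 5); (3|5)=-1, (2|5)=-1; sign (−1)^0·-1^2·-1^0 = +1.
(a,b)_7: α=1, u≡3; β=2, v≡3 (mod 7); (3|7)=-1, (3|7)=-1; sign (−1)^0·-1^2·-1^1 = -1.
(a,b)_2: α=0, β=2; u≡5, v≡7 (mod 8); ε(u)ε(v)=0·1, αω(v)=0·0, βω(u)=2·1; sum ≡ 0  ⇒  +1.
(a,b)_3: α=1, u≡2; β=-2, v≡1 (mod 3); (2|3)=-1, (1|3)=+1; sign (−1)^0·-1^-2·+1^1 = +1.
(a,b)_19: α=0, u≡9; β=-2, v≡10 (mod 19); (9|19)=+1, (10|19)=-1; sign (−1)^0·+1^-2·-1^0 = +1.
|Ram(-350427, 943)| = 4, even; anisotropic at {7, 11, 37, 41}.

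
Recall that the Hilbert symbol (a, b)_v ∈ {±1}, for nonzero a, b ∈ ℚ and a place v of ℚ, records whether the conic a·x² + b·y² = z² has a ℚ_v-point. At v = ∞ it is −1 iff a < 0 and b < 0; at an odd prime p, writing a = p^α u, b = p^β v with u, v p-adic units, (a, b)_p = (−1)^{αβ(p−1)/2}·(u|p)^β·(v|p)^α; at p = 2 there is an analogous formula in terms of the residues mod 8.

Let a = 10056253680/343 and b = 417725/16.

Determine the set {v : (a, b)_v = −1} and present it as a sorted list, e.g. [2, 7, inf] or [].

(a, b) ≡ (54316185, 341) mod (ℚ^×)²; places V = {2, 3, 5, 7, 11, 31, 37, 41, ∞}.
(a,b)_7: α=-3, u≡4; β=2, v≡3 (mod 7); (4|7)=+1, (3|7)=-1; sign (−1)^0·+1^2·-1^-3 = -1.
(a,b)_37: α=1, u≡11; β=0, v≡2 (mod 37); (11|37)=+1, (2|37)=-1; sign (−1)^0·+1^0·-1^1 = -1.
(a,b)_2: α=4, β=-4; u≡1, v≡5 (mod 8); ε(u)ε(v)=0·0, αω(v)=4·1, βω(u)=-4·0; sum ≡ 0  ⇒  +1.
(a,b)_11: α=1, u≡3; β=1, v≡5 (mod 11); (3|11)=+1, (5|11)=+1; sign (−1)^1·+1^1·+1^1 = -1.
(a,b)_3: α=5, u≡2; β=0, v≡2 (mod 3); (2|3)=-1, (2|3)=-1; sign (−1)^0·-1^0·-1^5 = -1.
(a,b)_31: α=1, u≡29; β=1, v≡11 (mod 31); (29|31)=-1, (11|31)=-1; sign (−1)^1·-1^1·-1^1 = -1.
(a,b)_41: α=1, u≡12; β=0, v≡19 (mod 41); (12|41)=-1, (19|41)=-1; sign (−1)^0·-1^0·-1^1 = -1.
(a,b)_∞: sgn(54316185)=+, sgn(341)=+, so +1.
(a,b)_5: α=1, u≡2; β=2, v≡4 (mod 5); (2|5)=-1, (4|5)=+1; sign (−1)^0·-1^2·+1^1 = +1.
|Ram(54316185, 341)| = 6, even; anisotropic at {3, 7, 11, 31, 37, 41}.

[3, 7, 11, 31, 37, 41]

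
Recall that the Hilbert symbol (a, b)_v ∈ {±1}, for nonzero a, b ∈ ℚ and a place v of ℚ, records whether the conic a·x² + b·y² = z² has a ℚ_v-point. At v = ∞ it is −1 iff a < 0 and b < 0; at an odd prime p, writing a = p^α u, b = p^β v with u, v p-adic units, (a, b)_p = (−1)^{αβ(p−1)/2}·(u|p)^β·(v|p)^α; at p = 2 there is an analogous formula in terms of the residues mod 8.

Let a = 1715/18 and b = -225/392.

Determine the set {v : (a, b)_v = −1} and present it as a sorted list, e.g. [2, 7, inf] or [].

[5, 7]

(a, b) ≡ (70, -2) mod (ℚ^×)²; places V = {2, 3, 5, 7, ∞}.
(a,b)_∞: sgn(70)=+, sgn(-2)=−, so +1.
(a,b)_3: α=-2, u≡1; β=2, v≡1 (mod 3); (1|3)=+1, (1|3)=+1; sign (−1)^0·+1^2·+1^-2 = +1.
(a,b)_5: α=1, u≡1; β=2, v≡3 (mod 5); (1|5)=+1, (3|5)=-1; sign (−1)^0·+1^2·-1^1 = -1.
(a,b)_7: α=3, u≡3; β=-2, v≡6 (mod 7); (3|7)=-1, (6|7)=-1; sign (−1)^0·-1^-2·-1^3 = -1.
(a,b)_2: α=-1, β=-3; u≡3, v≡7 (mod 8); ε(u)ε(v)=1·1, αω(v)=-1·0, βω(u)=-3·1; sum ≡ 0  ⇒  +1.
Ram(70, -2) = {5, 7}; no ℚ_5-point on the conic.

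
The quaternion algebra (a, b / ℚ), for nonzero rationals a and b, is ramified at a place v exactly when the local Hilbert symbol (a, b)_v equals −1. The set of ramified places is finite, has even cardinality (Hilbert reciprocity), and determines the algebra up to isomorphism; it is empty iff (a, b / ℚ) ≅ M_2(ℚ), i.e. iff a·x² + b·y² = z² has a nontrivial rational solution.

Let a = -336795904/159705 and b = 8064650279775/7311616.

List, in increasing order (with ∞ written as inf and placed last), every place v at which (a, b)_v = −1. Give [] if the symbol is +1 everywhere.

(a, b) ≡ (-105, 111) mod (ℚ^×)²; places V = {2, 3, 5, 7, 13, 31, 37, 47, ∞}.
(a,b)_3: α=-3, u≡1; β=1, v≡1 (mod 3); (1|3)=+1, (1|3)=+1; sign (−1)^1·+1^1·+1^-3 = -1.
(a,b)_47: α=0, u≡14; β=2, v≡18 (mod 47); (14|47)=+1, (18|47)=+1; sign (−1)^0·+1^2·+1^0 = +1.
(a,b)_∞: sgn(-105)=−, sgn(111)=+, so +1.
(a,b)_2: α=8, β=-8; u≡7, v≡7 (mod 8); ε(u)ε(v)=1·1, αω(v)=8·0, βω(u)=-8·0; sum ≡ 1  ⇒  -1.
(a,b)_13: α=-2, u≡4; β=-4, v≡7 (mod 13); (4|13)=+1, (7|13)=-1; sign (−1)^0·+1^-4·-1^-2 = +1.
(a,b)_5: α=-1, u≡1; β=2, v≡1 (mod 5); (1|5)=+1, (1|5)=+1; sign (−1)^0·+1^2·+1^-1 = +1.
(a,b)_37: α=2, u≡14; β=3, v≡30 (mod 37); (14|37)=-1, (30|37)=+1; sign (−1)^0·-1^3·+1^2 = -1.
(a,b)_31: α=2, u≡19; β=2, v≡8 (mod 31); (19|31)=+1, (8|31)=+1; sign (−1)^0·+1^2·+1^2 = +1.
(a,b)_7: α=-1, u≡5; β=0, v≡3 (mod 7); (5|7)=-1, (3|7)=-1; sign (−1)^0·-1^0·-1^-1 = -1.
Ram(-105, 111) = {2, 3, 7, 37}; no ℚ_2-point on the conic.

[2, 3, 7, 37]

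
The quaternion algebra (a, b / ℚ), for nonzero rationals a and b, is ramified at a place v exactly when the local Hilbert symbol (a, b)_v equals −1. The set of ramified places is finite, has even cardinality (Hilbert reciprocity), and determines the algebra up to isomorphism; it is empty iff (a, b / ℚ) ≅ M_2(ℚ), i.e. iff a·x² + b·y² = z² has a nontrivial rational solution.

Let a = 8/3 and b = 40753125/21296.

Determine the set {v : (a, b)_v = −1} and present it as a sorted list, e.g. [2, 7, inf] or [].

[2, 3, 7, 11]

(a, b) ≡ (6, 8855) mod (ℚ^×)²; places V = {2, 3, 5, 7, 11, 23, ∞}.
(a,b)_7: α=0, u≡5; β=1, v≡5 (mod 7); (5|7)=-1, (5|7)=-1; sign (−1)^0·-1^1·-1^0 = -1.
(a,b)_3: α=-1, u≡2; β=4, v≡2 (mod 3); (2|3)=-1, (2|3)=-1; sign (−1)^0·-1^4·-1^-1 = -1.
(a,b)_5: α=0, u≡1; β=5, v≡1 (mod 5); (1|5)=+1, (1|5)=+1; sign (−1)^0·+1^5·+1^0 = +1.
(a,b)_∞: sgn(6)=+, sgn(8855)=+, so +1.
(a,b)_23: α=0, u≡18; β=1, v≡11 (mod 23); (18|23)=+1, (11|23)=-1; sign (−1)^0·+1^1·-1^0 = +1.
(a,b)_2: α=3, β=-4; u≡3, v≡7 (mod 8); ε(u)ε(v)=1·1, αω(v)=3·0, βω(u)=-4·1; sum ≡ 1  ⇒  -1.
(a,b)_11: α=0, u≡10; β=-3, v≡10 (mod 11); (10|11)=-1, (10|11)=-1; sign (−1)^0·-1^-3·-1^0 = -1.
|Ram(6, 8855)| = 4, even; anisotropic at {2, 3, 7, 11}.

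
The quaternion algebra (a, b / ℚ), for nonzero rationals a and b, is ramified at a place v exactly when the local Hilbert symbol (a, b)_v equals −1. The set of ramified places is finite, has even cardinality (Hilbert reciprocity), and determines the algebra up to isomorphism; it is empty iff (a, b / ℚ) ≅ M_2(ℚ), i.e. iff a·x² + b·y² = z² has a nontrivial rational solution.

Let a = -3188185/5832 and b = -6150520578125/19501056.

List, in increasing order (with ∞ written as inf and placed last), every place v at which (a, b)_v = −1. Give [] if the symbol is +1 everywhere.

[5, inf]

Mod squares: a ≡ -770, b ≡ -77. Check v ∈ {∞, 2, 3, 5, 7, 11, 13, 17, 19, 23}.
v=13: a=13^2·(≡3), b=13^0·(≡4) mod 13; (3|13)=+1, (4|13)=+1; (−1)^{2·0·6}·(+1)^0·(+1)^2 = +1.
v=11: a=11^1·(≡2), b=11^1·(≡9) mod 11; (2|11)=-1, (9|11)=+1; (−1)^{1·1·5}·(-1)^1·(+1)^1 = +1.
v=5: a=5^1·(≡4), b=5^6·(≡3) mod 5; (4|5)=+1, (3|5)=-1; (−1)^{1·6·2}·(+1)^6·(-1)^1 = -1.
v=19: a=19^0·(≡4), b=19^2·(≡13) mod 19; (4|19)=+1, (13|19)=-1; (−1)^{0·2·9}·(+1)^2·(-1)^0 = +1.
v=3: a=3^-6·(≡1), b=3^-2·(≡1) mod 3; (1|3)=+1, (1|3)=+1; (−1)^{-6·-2·1}·(+1)^-2·(+1)^-6 = +1.
v=∞: -770 < 0 and -77 < 0  ⇒  (a,b)_∞ = -1.
v=23: a=23^0·(≡4), b=23^-2·(≡20) mod 23; (4|23)=+1, (20|23)=-1; (−1)^{0·-2·11}·(+1)^-2·(-1)^0 = +1.
v=17: a=17^0·(≡12), b=17^2·(≡9) mod 17; (12|17)=-1, (9|17)=+1; (−1)^{0·2·8}·(-1)^2·(+1)^0 = +1.
v=2: v_2(a)=-3, v_2(b)=-12; units ≡ 7, 3 (mod 8); ε·ε+αω+βω = 1·1+-3·1+-12·0 ≡ 0  ⇒  (a,b)_2 = +1.
v=7: a=7^3·(≡1), b=7^3·(≡3) mod 7; (1|7)=+1, (3|7)=-1; (−1)^{3·3·3}·(+1)^3·(-1)^3 = +1.
Ram(-770, -77) = {5, ∞}; no ℚ_5-point on the conic.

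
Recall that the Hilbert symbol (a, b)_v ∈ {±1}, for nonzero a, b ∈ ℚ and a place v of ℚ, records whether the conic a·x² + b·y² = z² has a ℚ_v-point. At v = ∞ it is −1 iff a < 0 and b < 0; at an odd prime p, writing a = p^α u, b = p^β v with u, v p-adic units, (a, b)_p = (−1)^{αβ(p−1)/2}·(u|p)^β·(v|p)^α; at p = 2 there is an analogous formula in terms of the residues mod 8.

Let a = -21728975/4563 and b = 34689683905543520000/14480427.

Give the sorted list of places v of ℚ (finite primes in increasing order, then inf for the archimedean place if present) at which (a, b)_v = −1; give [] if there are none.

[17, 41]

Mod squares: a ≡ -2607477, b ≡ 861. Check v ∈ {∞, 2, 3, 5, 7, 13, 17, 29, 41, 43}.
v=17: a=17^1·(≡3), b=17^2·(≡5) mod 17; (3|17)=-1, (5|17)=-1; (−1)^{1·2·8}·(-1)^2·(-1)^1 = -1.
v=43: a=43^1·(≡28), b=43^2·(≡24) mod 43; (28|43)=-1, (24|43)=+1; (−1)^{1·2·21}·(-1)^2·(+1)^1 = +1.
v=13: a=13^-2·(≡5), b=13^-6·(≡10) mod 13; (5|13)=-1, (10|13)=+1; (−1)^{-2·-6·6}·(-1)^-6·(+1)^-2 = +1.
v=7: a=7^0·(≡2), b=7^1·(≡4) mod 7; (2|7)=+1, (4|7)=+1; (−1)^{0·1·3}·(+1)^1·(+1)^0 = +1.
v=29: a=29^1·(≡23), b=29^2·(≡1) mod 29; (23|29)=+1, (1|29)=+1; (−1)^{1·2·14}·(+1)^2·(+1)^1 = +1.
v=41: a=41^1·(≡30), b=41^3·(≡2) mod 41; (30|41)=-1, (2|41)=+1; (−1)^{1·3·20}·(-1)^3·(+1)^1 = -1.
v=∞: -2607477 < 0 and 861 > 0  ⇒  (a,b)_∞ = +1.
v=2: v_2(a)=0, v_2(b)=8; units ≡ 3, 5 (mod 8); ε·ε+αω+βω = 1·0+0·1+8·1 ≡ 0  ⇒  (a,b)_2 = +1.
v=5: a=5^2·(≡2), b=5^4·(≡1) mod 5; (2|5)=-1, (1|5)=+1; (−1)^{2·4·2}·(-1)^4·(+1)^2 = +1.
v=3: a=3^-3·(≡1), b=3^-1·(≡2) mod 3; (1|3)=+1, (2|3)=-1; (−1)^{-3·-1·1}·(+1)^-1·(-1)^-3 = +1.
(-2607477, 861 / ℚ) ramifies at {17, 41}: a division algebra.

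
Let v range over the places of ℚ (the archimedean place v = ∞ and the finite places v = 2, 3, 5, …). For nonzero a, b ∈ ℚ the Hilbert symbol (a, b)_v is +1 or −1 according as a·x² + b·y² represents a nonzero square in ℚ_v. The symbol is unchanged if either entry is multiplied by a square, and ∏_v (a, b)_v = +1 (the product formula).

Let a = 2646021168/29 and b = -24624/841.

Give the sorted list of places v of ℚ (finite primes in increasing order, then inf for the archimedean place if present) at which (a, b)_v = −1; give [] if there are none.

[3, 29]

Mod squares: a ≡ 1208343, b ≡ -19. Check v ∈ {∞, 2, 3, 7, 17, 19, 29, 43}.
v=7: a=7^2·(≡3), b=7^0·(≡2) mod 7; (3|7)=-1, (2|7)=+1; (−1)^{2·0·3}·(-1)^0·(+1)^2 = +1.
v=43: a=43^1·(≡33), b=43^0·(≡6) mod 43; (33|43)=-1, (6|43)=+1; (−1)^{1·0·21}·(-1)^0·(+1)^1 = +1.
v=29: a=29^-1·(≡7), b=29^-2·(≡26) mod 29; (7|29)=+1, (26|29)=-1; (−1)^{-1·-2·14}·(+1)^-2·(-1)^-1 = -1.
v=19: a=19^1·(≡1), b=19^1·(≡3) mod 19; (1|19)=+1, (3|19)=-1; (−1)^{1·1·9}·(+1)^1·(-1)^1 = +1.
v=∞: 1208343 > 0 and -19 < 0  ⇒  (a,b)_∞ = +1.
v=2: v_2(a)=4, v_2(b)=4; units ≡ 7, 5 (mod 8); ε·ε+αω+βω = 1·0+4·1+4·0 ≡ 0  ⇒  (a,b)_2 = +1.
v=17: a=17^1·(≡15), b=17^0·(≡16) mod 17; (15|17)=+1, (16|17)=+1; (−1)^{1·0·8}·(+1)^0·(+1)^1 = +1.
v=3: a=3^5·(≡1), b=3^4·(≡2) mod 3; (1|3)=+1, (2|3)=-1; (−1)^{5·4·1}·(+1)^4·(-1)^5 = -1.
(1208343, -19 / ℚ) ramifies at {3, 29}: a division algebra.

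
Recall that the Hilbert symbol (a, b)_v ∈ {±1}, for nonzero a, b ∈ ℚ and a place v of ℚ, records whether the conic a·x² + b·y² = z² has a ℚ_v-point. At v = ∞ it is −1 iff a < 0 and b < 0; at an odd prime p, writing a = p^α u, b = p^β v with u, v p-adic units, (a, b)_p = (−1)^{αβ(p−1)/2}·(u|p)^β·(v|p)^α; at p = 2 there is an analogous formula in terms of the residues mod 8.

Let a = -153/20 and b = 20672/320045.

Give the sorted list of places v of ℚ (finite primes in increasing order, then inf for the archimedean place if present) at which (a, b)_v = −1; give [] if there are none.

(a, b) ≡ (-85, 1615) mod (ℚ^×)²; places V = {2, 3, 5, 11, 17, 19, 23, ∞}.
(a,b)_5: α=-1, u≡3; β=-1, v≡3 (mod 5); (3|5)=-1, (3|5)=-1; sign (−1)^0·-1^-1·-1^-1 = +1.
(a,b)_∞: sgn(-85)=−, sgn(1615)=+, so +1.
(a,b)_23: α=0, u≡5; β=-2, v≡19 (mod 23); (5|23)=-1, (19|23)=-1; sign (−1)^0·-1^-2·-1^0 = +1.
(a,b)_2: α=-2, β=6; u≡3, v≡7 (mod 8); ε(u)ε(v)=1·1, αω(v)=-2·0, βω(u)=6·1; sum ≡ 1  ⇒  -1.
(a,b)_11: α=0, u≡5; β=-2, v≡5 (mod 11); (5|11)=+1, (5|11)=+1; sign (−1)^0·+1^-2·+1^0 = +1.
(a,b)_3: α=2, u≡2; β=0, v≡1 (mod 3); (2|3)=-1, (1|3)=+1; sign (−1)^0·-1^0·+1^2 = +1.
(a,b)_17: α=1, u≡14; β=1, v≡3 (mod 17); (14|17)=-1, (3|17)=-1; sign (−1)^0·-1^1·-1^1 = +1.
(a,b)_19: α=0, u≡18; β=1, v≡9 (mod 19); (18|19)=-1, (9|19)=+1; sign (−1)^0·-1^1·+1^0 = -1.
(-85, 1615 / ℚ) ramifies at {2, 19}: a division algebra.

[2, 19]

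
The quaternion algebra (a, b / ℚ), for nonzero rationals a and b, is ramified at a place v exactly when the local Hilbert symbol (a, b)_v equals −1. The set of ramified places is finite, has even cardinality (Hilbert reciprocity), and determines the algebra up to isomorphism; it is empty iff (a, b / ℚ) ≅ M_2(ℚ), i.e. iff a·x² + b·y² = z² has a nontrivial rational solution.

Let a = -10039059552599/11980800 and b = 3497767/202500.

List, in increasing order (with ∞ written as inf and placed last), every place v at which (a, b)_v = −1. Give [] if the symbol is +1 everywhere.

Mod squares: a ≡ -667667, b ≡ 247. Check v ∈ {∞, 2, 3, 5, 7, 11, 13, 17, 19, 23, 29, 31, 41}.
v=5: a=5^-2·(≡3), b=5^-4·(≡3) mod 5; (3|5)=-1, (3|5)=-1; (−1)^{-2·-4·2}·(-1)^-4·(-1)^-2 = +1.
v=7: a=7^1·(≡4), b=7^2·(≡1) mod 7; (4|7)=+1, (1|7)=+1; (−1)^{1·2·3}·(+1)^2·(+1)^1 = +1.
v=31: a=31^2·(≡30), b=31^0·(≡24) mod 31; (30|31)=-1, (24|31)=-1; (−1)^{2·0·15}·(-1)^0·(-1)^2 = +1.
v=2: v_2(a)=-12, v_2(b)=-2; units ≡ 5, 7 (mod 8); ε·ε+αω+βω = 0·1+-12·0+-2·1 ≡ 0  ⇒  (a,b)_2 = +1.
v=17: a=17^0·(≡13), b=17^2·(≡13) mod 17; (13|17)=+1, (13|17)=+1; (−1)^{0·2·8}·(+1)^2·(+1)^0 = +1.
v=41: a=41^2·(≡9), b=41^0·(≡16) mod 41; (9|41)=+1, (16|41)=+1; (−1)^{2·0·20}·(+1)^0·(+1)^2 = +1.
v=∞: -667667 < 0 and 247 > 0  ⇒  (a,b)_∞ = +1.
v=3: a=3^-2·(≡1), b=3^-4·(≡1) mod 3; (1|3)=+1, (1|3)=+1; (−1)^{-2·-4·1}·(+1)^-4·(+1)^-2 = +1.
v=23: a=23^1·(≡15), b=23^0·(≡11) mod 23; (15|23)=-1, (11|23)=-1; (−1)^{1·0·11}·(-1)^0·(-1)^1 = -1.
v=11: a=11^3·(≡1), b=11^0·(≡9) mod 11; (1|11)=+1, (9|11)=+1; (−1)^{3·0·5}·(+1)^0·(+1)^3 = +1.
v=29: a=29^1·(≡11), b=29^0·(≡18) mod 29; (11|29)=-1, (18|29)=-1; (−1)^{1·0·14}·(-1)^0·(-1)^1 = -1.
v=13: a=13^-1·(≡10), b=13^1·(≡2) mod 13; (10|13)=+1, (2|13)=-1; (−1)^{-1·1·6}·(+1)^1·(-1)^-1 = -1.
v=19: a=19^0·(≡12), b=19^1·(≡18) mod 19; (12|19)=-1, (18|19)=-1; (−1)^{0·1·9}·(-1)^1·(-1)^0 = -1.
|Ram(-667667, 247)| = 4, even; anisotropic at {13, 19, 23, 29}.

[13, 19, 23, 29]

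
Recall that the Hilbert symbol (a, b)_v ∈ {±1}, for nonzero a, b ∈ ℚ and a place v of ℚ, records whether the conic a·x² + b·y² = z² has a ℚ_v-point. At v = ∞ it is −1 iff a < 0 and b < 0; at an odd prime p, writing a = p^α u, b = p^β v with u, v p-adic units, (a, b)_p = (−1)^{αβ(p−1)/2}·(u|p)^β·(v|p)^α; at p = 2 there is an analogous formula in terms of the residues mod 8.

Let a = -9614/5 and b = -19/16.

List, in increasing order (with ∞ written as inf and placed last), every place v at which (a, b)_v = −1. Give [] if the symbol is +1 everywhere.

[2, inf]

Mod squares: a ≡ -48070, b ≡ -19. Check v ∈ {∞, 2, 5, 11, 19, 23}.
v=2: v_2(a)=1, v_2(b)=-4; units ≡ 5, 5 (mod 8); ε·ε+αω+βω = 0·0+1·1+-4·1 ≡ 1  ⇒  (a,b)_2 = -1.
v=19: a=19^1·(≡9), b=19^1·(≡13) mod 19; (9|19)=+1, (13|19)=-1; (−1)^{1·1·9}·(+1)^1·(-1)^1 = +1.
v=∞: -48070 < 0 and -19 < 0  ⇒  (a,b)_∞ = -1.
v=23: a=23^1·(≡13), b=23^0·(≡6) mod 23; (13|23)=+1, (6|23)=+1; (−1)^{1·0·11}·(+1)^0·(+1)^1 = +1.
v=11: a=11^1·(≡10), b=11^0·(≡5) mod 11; (10|11)=-1, (5|11)=+1; (−1)^{1·0·5}·(-1)^0·(+1)^1 = +1.
v=5: a=5^-1·(≡1), b=5^0·(≡1) mod 5; (1|5)=+1, (1|5)=+1; (−1)^{-1·0·2}·(+1)^0·(+1)^-1 = +1.
(-48070, -19 / ℚ) ramifies at {2, ∞}: a division algebra.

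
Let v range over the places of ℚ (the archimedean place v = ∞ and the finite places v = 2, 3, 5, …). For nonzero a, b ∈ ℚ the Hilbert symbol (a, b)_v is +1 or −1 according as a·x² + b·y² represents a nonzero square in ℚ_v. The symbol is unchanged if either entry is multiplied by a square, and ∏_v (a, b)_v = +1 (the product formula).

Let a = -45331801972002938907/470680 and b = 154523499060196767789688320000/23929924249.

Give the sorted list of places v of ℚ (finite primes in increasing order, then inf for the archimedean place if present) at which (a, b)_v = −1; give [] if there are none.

[2, 5, 7, 17, 19, 43]

Mod squares: a ≡ -22610, b ≡ 27047. Check v ∈ {∞, 2, 3, 5, 7, 11, 17, 19, 37, 41, 43}.
v=3: a=3^12·(≡1), b=3^4·(≡2) mod 3; (1|3)=+1, (2|3)=-1; (−1)^{12·4·1}·(+1)^4·(-1)^12 = +1.
v=41: a=41^-2·(≡30), b=41^-2·(≡38) mod 41; (30|41)=-1, (38|41)=-1; (−1)^{-2·-2·20}·(-1)^-2·(-1)^-2 = +1.
v=37: a=37^2·(≡9), b=37^3·(≡12) mod 37; (9|37)=+1, (12|37)=+1; (−1)^{2·3·18}·(+1)^3·(+1)^2 = +1.
v=2: v_2(a)=-3, v_2(b)=12; units ≡ 7, 7 (mod 8); ε·ε+αω+βω = 1·1+-3·0+12·0 ≡ 1  ⇒  (a,b)_2 = -1.
v=43: a=43^2·(≡34), b=43^3·(≡12) mod 43; (34|43)=-1, (12|43)=-1; (−1)^{2·3·21}·(-1)^3·(-1)^2 = -1.
v=17: a=17^3·(≡13), b=17^5·(≡7) mod 17; (13|17)=+1, (7|17)=-1; (−1)^{3·5·8}·(+1)^5·(-1)^3 = -1.
v=19: a=19^3·(≡6), b=19^4·(≡13) mod 19; (6|19)=+1, (13|19)=-1; (−1)^{3·4·9}·(+1)^4·(-1)^3 = -1.
v=11: a=11^0·(≡2), b=11^-2·(≡1) mod 11; (2|11)=-1, (1|11)=+1; (−1)^{0·-2·5}·(-1)^-2·(+1)^0 = +1.
v=7: a=7^-1·(≡2), b=7^-6·(≡5) mod 7; (2|7)=+1, (5|7)=-1; (−1)^{-1·-6·3}·(+1)^-6·(-1)^-1 = -1.
v=∞: -22610 < 0 and 27047 > 0  ⇒  (a,b)_∞ = +1.
v=5: a=5^-1·(≡3), b=5^4·(≡3) mod 5; (3|5)=-1, (3|5)=-1; (−1)^{-1·4·2}·(-1)^4·(-1)^-1 = -1.
Ram(-22610, 27047) = {2, 5, 7, 17, 19, 43}; no ℚ_2-point on the conic.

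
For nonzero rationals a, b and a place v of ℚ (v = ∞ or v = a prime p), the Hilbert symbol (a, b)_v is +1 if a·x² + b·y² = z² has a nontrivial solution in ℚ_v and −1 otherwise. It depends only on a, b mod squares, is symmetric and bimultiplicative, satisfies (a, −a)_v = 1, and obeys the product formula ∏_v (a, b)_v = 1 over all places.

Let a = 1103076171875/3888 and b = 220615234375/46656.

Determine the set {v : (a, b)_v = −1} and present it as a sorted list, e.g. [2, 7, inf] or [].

(a, b) ≡ (338865, 22591) mod (ℚ^×)²; places V = {2, 3, 5, 19, 29, 41, ∞}.
(a,b)_41: α=1, u≡7; β=1, v≡9 (mod 41); (7|41)=-1, (9|41)=+1; sign (−1)^0·-1^1·+1^1 = -1.
(a,b)_5: α=11, u≡2; β=10, v≡1 (mod 5); (2|5)=-1, (1|5)=+1; sign (−1)^0·-1^10·+1^11 = +1.
(a,b)_2: α=-4, β=-6; u≡1, v≡7 (mod 8); ε(u)ε(v)=0·1, αω(v)=-4·0, βω(u)=-6·0; sum ≡ 0  ⇒  +1.
(a,b)_3: α=-5, u≡2; β=-6, v≡1 (mod 3); (2|3)=-1, (1|3)=+1; sign (−1)^0·-1^-6·+1^-5 = +1.
(a,b)_29: α=1, u≡3; β=1, v≡16 (mod 29); (3|29)=-1, (16|29)=+1; sign (−1)^0·-1^1·+1^1 = -1.
(a,b)_∞: sgn(338865)=+, sgn(22591)=+, so +1.
(a,b)_19: α=1, u≡15; β=1, v≡5 (mod 19); (15|19)=-1, (5|19)=+1; sign (−1)^1·-1^1·+1^1 = +1.
|Ram(338865, 22591)| = 2, even; anisotropic at {29, 41}.

[29, 41]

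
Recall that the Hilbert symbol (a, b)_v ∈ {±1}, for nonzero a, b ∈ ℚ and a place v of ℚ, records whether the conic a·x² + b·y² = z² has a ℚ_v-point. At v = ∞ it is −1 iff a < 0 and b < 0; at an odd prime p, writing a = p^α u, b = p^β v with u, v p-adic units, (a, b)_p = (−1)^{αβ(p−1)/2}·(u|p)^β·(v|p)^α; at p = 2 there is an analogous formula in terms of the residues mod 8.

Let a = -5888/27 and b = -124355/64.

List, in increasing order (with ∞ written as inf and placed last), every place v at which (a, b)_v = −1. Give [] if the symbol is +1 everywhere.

Mod squares: a ≡ -69, b ≡ -124355. Check v ∈ {∞, 2, 3, 5, 7, 11, 17, 19, 23}.
v=3: a=3^-3·(≡1), b=3^0·(≡1) mod 3; (1|3)=+1, (1|3)=+1; (−1)^{-3·0·1}·(+1)^0·(+1)^-3 = +1.
v=17: a=17^0·(≡13), b=17^1·(≡14) mod 17; (13|17)=+1, (14|17)=-1; (−1)^{0·1·8}·(+1)^1·(-1)^0 = +1.
v=2: v_2(a)=8, v_2(b)=-6; units ≡ 3, 5 (mod 8); ε·ε+αω+βω = 1·0+8·1+-6·1 ≡ 0  ⇒  (a,b)_2 = +1.
v=∞: -69 < 0 and -124355 < 0  ⇒  (a,b)_∞ = -1.
v=19: a=19^0·(≡5), b=19^1·(≡15) mod 19; (5|19)=+1, (15|19)=-1; (−1)^{0·1·9}·(+1)^1·(-1)^0 = +1.
v=11: a=11^0·(≡6), b=11^1·(≡4) mod 11; (6|11)=-1, (4|11)=+1; (−1)^{0·1·5}·(-1)^1·(+1)^0 = -1.
v=7: a=7^0·(≡1), b=7^1·(≡1) mod 7; (1|7)=+1, (1|7)=+1; (−1)^{0·1·3}·(+1)^1·(+1)^0 = +1.
v=23: a=23^1·(≡5), b=23^0·(≡8) mod 23; (5|23)=-1, (8|23)=+1; (−1)^{1·0·11}·(-1)^0·(+1)^1 = +1.
v=5: a=5^0·(≡1), b=5^1·(≡1) mod 5; (1|5)=+1, (1|5)=+1; (−1)^{0·1·2}·(+1)^1·(+1)^0 = +1.
Ram(-69, -124355) = {11, ∞}; no ℚ_11-point on the conic.

[11, inf]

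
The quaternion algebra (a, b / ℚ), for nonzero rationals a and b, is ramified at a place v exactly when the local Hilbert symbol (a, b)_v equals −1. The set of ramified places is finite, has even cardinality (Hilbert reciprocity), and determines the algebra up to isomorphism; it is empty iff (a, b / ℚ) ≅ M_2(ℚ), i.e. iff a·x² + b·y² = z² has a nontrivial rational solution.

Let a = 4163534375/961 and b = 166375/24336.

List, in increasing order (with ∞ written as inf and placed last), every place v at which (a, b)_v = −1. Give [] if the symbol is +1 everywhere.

[2, 7]

Mod squares: a ≡ 455, b ≡ 55. Check v ∈ {∞, 2, 3, 5, 7, 11, 13, 31}.
v=13: a=13^1·(≡12), b=13^-2·(≡1) mod 13; (12|13)=+1, (1|13)=+1; (−1)^{1·-2·6}·(+1)^-2·(+1)^1 = +1.
v=31: a=31^-2·(≡15), b=31^0·(≡29) mod 31; (15|31)=-1, (29|31)=-1; (−1)^{-2·0·15}·(-1)^0·(-1)^-2 = +1.
v=3: a=3^0·(≡2), b=3^-2·(≡1) mod 3; (2|3)=-1, (1|3)=+1; (−1)^{0·-2·1}·(-1)^-2·(+1)^0 = +1.
v=5: a=5^5·(≡1), b=5^3·(≡1) mod 5; (1|5)=+1, (1|5)=+1; (−1)^{5·3·2}·(+1)^3·(+1)^5 = +1.
v=2: v_2(a)=0, v_2(b)=-4; units ≡ 7, 7 (mod 8); ε·ε+αω+βω = 1·1+0·0+-4·0 ≡ 1  ⇒  (a,b)_2 = -1.
v=7: a=7^1·(≡1), b=7^0·(≡5) mod 7; (1|7)=+1, (5|7)=-1; (−1)^{1·0·3}·(+1)^0·(-1)^1 = -1.
v=∞: 455 > 0 and 55 > 0  ⇒  (a,b)_∞ = +1.
v=11: a=11^4·(≡9), b=11^3·(≡1) mod 11; (9|11)=+1, (1|11)=+1; (−1)^{4·3·5}·(+1)^3·(+1)^4 = +1.
|Ram(455, 55)| = 2, even; anisotropic at {2, 7}.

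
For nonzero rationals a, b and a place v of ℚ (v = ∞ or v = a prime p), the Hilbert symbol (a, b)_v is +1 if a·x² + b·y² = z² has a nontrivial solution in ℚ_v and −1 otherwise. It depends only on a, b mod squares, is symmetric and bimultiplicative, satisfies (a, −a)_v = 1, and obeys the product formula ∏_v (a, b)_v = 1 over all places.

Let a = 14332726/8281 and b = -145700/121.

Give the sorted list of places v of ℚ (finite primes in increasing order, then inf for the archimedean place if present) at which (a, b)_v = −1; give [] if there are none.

(a, b) ≡ (27094, -1457) mod (ℚ^×)²; places V = {2, 5, 7, 11, 13, 19, 23, 31, 47, ∞}.
(a,b)_13: α=-2, u≡7; β=0, v≡1 (mod 13); (7|13)=-1, (1|13)=+1; sign (−1)^0·-1^0·+1^-2 = +1.
(a,b)_31: α=1, u≡3; β=1, v≡27 (mod 31); (3|31)=-1, (27|31)=-1; sign (−1)^1·-1^1·-1^1 = -1.
(a,b)_19: α=1, u≡1; β=0, v≡7 (mod 19); (1|19)=+1, (7|19)=+1; sign (−1)^0·+1^0·+1^1 = +1.
(a,b)_47: α=0, u≡45; β=1, v≡14 (mod 47); (45|47)=-1, (14|47)=+1; sign (−1)^0·-1^1·+1^0 = -1.
(a,b)_7: α=-2, u≡2; β=0, v≡6 (mod 7); (2|7)=+1, (6|7)=-1; sign (−1)^0·+1^0·-1^-2 = +1.
(a,b)_∞: sgn(27094)=+, sgn(-1457)=−, so +1.
(a,b)_2: α=1, β=2; u≡3, v≡7 (mod 8); ε(u)ε(v)=1·1, αω(v)=1·0, βω(u)=2·1; sum ≡ 1  ⇒  -1.
(a,b)_11: α=0, u≡5; β=-2, v≡6 (mod 11); (5|11)=+1, (6|11)=-1; sign (−1)^0·+1^-2·-1^0 = +1.
(a,b)_23: α=3, u≡5; β=0, v≡20 (mod 23); (5|23)=-1, (20|23)=-1; sign (−1)^0·-1^0·-1^3 = -1.
(a,b)_5: α=0, u≡1; β=2, v≡2 (mod 5); (1|5)=+1, (2|5)=-1; sign (−1)^0·+1^2·-1^0 = +1.
(27094, -1457 / ℚ) ramifies at {2, 23, 31, 47}: a division algebra.

[2, 23, 31, 47]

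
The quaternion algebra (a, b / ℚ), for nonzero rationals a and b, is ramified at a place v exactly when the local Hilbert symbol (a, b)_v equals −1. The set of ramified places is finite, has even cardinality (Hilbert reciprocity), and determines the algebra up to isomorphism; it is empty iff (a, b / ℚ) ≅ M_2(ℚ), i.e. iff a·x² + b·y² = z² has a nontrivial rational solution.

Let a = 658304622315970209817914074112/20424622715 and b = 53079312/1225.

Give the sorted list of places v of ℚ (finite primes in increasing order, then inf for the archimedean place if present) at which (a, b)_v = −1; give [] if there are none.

Mod squares: a ≡ 31395, b ≡ 27417. Check v ∈ {∞, 2, 3, 5, 7, 11, 13, 17, 19, 23, 29, 37}.
v=2: v_2(a)=10, v_2(b)=4; units ≡ 3, 1 (mod 8); ε·ε+αω+βω = 1·0+10·0+4·1 ≡ 0  ⇒  (a,b)_2 = +1.
v=5: a=5^-1·(≡4), b=5^-2·(≡3) mod 5; (4|5)=+1, (3|5)=-1; (−1)^{-1·-2·2}·(+1)^-2·(-1)^-1 = -1.
v=7: a=7^-5·(≡5), b=7^-2·(≡5) mod 7; (5|7)=-1, (5|7)=-1; (−1)^{-5·-2·3}·(-1)^-2·(-1)^-5 = -1.
v=37: a=37^4·(≡32), b=37^1·(≡3) mod 37; (32|37)=-1, (3|37)=+1; (−1)^{4·1·18}·(-1)^1·(+1)^4 = -1.
v=29: a=29^-2·(≡19), b=29^0·(≡17) mod 29; (19|29)=-1, (17|29)=-1; (−1)^{-2·0·14}·(-1)^0·(-1)^-2 = +1.
v=19: a=19^4·(≡5), b=19^1·(≡15) mod 19; (5|19)=+1, (15|19)=-1; (−1)^{4·1·9}·(+1)^1·(-1)^4 = +1.
v=17: a=17^-2·(≡8), b=17^0·(≡8) mod 17; (8|17)=+1, (8|17)=+1; (−1)^{-2·0·8}·(+1)^0·(+1)^-2 = +1.
v=3: a=3^5·(≡1), b=3^1·(≡1) mod 3; (1|3)=+1, (1|3)=+1; (−1)^{5·1·1}·(+1)^1·(+1)^5 = -1.
v=23: a=23^1·(≡13), b=23^0·(≡16) mod 23; (13|23)=+1, (16|23)=+1; (−1)^{1·0·11}·(+1)^0·(+1)^1 = +1.
v=13: a=13^3·(≡9), b=13^1·(≡12) mod 13; (9|13)=+1, (12|13)=+1; (−1)^{3·1·6}·(+1)^1·(+1)^3 = +1.
v=11: a=11^8·(≡4), b=11^2·(≡9) mod 11; (4|11)=+1, (9|11)=+1; (−1)^{8·2·5}·(+1)^2·(+1)^8 = +1.
v=∞: 31395 > 0 and 27417 > 0  ⇒  (a,b)_∞ = +1.
|Ram(31395, 27417)| = 4, even; anisotropic at {3, 5, 7, 37}.

[3, 5, 7, 37]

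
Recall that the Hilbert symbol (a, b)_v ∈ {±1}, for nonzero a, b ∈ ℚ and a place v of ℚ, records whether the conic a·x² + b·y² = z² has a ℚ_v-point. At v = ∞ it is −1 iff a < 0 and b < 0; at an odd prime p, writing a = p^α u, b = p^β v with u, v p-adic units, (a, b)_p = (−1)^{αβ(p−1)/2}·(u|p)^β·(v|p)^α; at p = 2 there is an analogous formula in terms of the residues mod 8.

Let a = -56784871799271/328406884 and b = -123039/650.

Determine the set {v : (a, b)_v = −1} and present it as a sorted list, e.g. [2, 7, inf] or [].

[13, inf]

Mod squares: a ≡ -31, b ≡ -806. Check v ∈ {∞, 2, 3, 5, 7, 11, 13, 17, 31, 41}.
v=41: a=41^-2·(≡39), b=41^0·(≡27) mod 41; (39|41)=+1, (27|41)=-1; (−1)^{-2·0·20}·(+1)^0·(-1)^-2 = +1.
v=31: a=31^3·(≡29), b=31^1·(≡1) mod 31; (29|31)=-1, (1|31)=+1; (−1)^{3·1·15}·(-1)^1·(+1)^3 = +1.
v=11: a=11^2·(≡7), b=11^0·(≡7) mod 11; (7|11)=-1, (7|11)=-1; (−1)^{2·0·5}·(-1)^0·(-1)^2 = +1.
v=13: a=13^-2·(≡11), b=13^-1·(≡10) mod 13; (11|13)=-1, (10|13)=+1; (−1)^{-2·-1·6}·(-1)^-1·(+1)^-2 = -1.
v=7: a=7^4·(≡4), b=7^2·(≡5) mod 7; (4|7)=+1, (5|7)=-1; (−1)^{4·2·3}·(+1)^2·(-1)^4 = +1.
v=17: a=17^-2·(≡7), b=17^0·(≡6) mod 17; (7|17)=-1, (6|17)=-1; (−1)^{-2·0·8}·(-1)^0·(-1)^-2 = +1.
v=5: a=5^0·(≡1), b=5^-2·(≡1) mod 5; (1|5)=+1, (1|5)=+1; (−1)^{0·-2·2}·(+1)^-2·(+1)^0 = +1.
v=∞: -31 < 0 and -806 < 0  ⇒  (a,b)_∞ = -1.
v=2: v_2(a)=-2, v_2(b)=-1; units ≡ 1, 5 (mod 8); ε·ε+αω+βω = 0·0+-2·1+-1·0 ≡ 0  ⇒  (a,b)_2 = +1.
v=3: a=3^8·(≡2), b=3^4·(≡1) mod 3; (2|3)=-1, (1|3)=+1; (−1)^{8·4·1}·(-1)^4·(+1)^8 = +1.
|Ram(-31, -806)| = 2, even; anisotropic at {13, ∞}.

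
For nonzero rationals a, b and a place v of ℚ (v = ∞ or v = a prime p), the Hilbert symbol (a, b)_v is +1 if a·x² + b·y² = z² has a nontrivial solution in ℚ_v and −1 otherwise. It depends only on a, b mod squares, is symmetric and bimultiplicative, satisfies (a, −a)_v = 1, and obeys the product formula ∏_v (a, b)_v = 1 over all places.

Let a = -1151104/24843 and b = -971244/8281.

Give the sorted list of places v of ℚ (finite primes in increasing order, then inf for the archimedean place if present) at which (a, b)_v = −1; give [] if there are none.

Mod squares: a ≡ -102, b ≡ -51. Check v ∈ {∞, 2, 3, 7, 13, 17, 23}.
v=13: a=13^-2·(≡5), b=13^-2·(≡9) mod 13; (5|13)=-1, (9|13)=+1; (−1)^{-2·-2·6}·(-1)^-2·(+1)^-2 = +1.
v=∞: -102 < 0 and -51 < 0  ⇒  (a,b)_∞ = -1.
v=3: a=3^-1·(≡2), b=3^3·(≡1) mod 3; (2|3)=-1, (1|3)=+1; (−1)^{-1·3·1}·(-1)^3·(+1)^-1 = +1.
v=2: v_2(a)=7, v_2(b)=2; units ≡ 5, 5 (mod 8); ε·ε+αω+βω = 0·0+7·1+2·1 ≡ 1  ⇒  (a,b)_2 = -1.
v=17: a=17^1·(≡14), b=17^1·(≡11) mod 17; (14|17)=-1, (11|17)=-1; (−1)^{1·1·8}·(-1)^1·(-1)^1 = +1.
v=7: a=7^-2·(≡6), b=7^-2·(≡6) mod 7; (6|7)=-1, (6|7)=-1; (−1)^{-2·-2·3}·(-1)^-2·(-1)^-2 = +1.
v=23: a=23^2·(≡3), b=23^2·(≡4) mod 23; (3|23)=+1, (4|23)=+1; (−1)^{2·2·11}·(+1)^2·(+1)^2 = +1.
|Ram(-102, -51)| = 2, even; anisotropic at {2, ∞}.

[2, inf]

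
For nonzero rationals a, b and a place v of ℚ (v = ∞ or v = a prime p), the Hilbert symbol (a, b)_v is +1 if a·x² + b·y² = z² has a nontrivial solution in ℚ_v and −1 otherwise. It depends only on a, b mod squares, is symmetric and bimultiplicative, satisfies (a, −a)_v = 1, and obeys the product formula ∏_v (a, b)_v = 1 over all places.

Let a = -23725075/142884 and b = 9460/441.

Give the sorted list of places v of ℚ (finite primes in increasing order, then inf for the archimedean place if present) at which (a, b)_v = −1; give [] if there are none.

[5, 11, 23, 43]

Mod squares: a ≡ -7843, b ≡ 2365. Check v ∈ {∞, 2, 3, 5, 7, 11, 23, 31, 43}.
v=5: a=5^2·(≡3), b=5^1·(≡2) mod 5; (3|5)=-1, (2|5)=-1; (−1)^{2·1·2}·(-1)^1·(-1)^2 = -1.
v=11: a=11^3·(≡10), b=11^1·(≡2) mod 11; (10|11)=-1, (2|11)=-1; (−1)^{3·1·5}·(-1)^1·(-1)^3 = -1.
v=∞: -7843 < 0 and 2365 > 0  ⇒  (a,b)_∞ = +1.
v=2: v_2(a)=-2, v_2(b)=2; units ≡ 5, 5 (mod 8); ε·ε+αω+βω = 0·0+-2·1+2·1 ≡ 0  ⇒  (a,b)_2 = +1.
v=23: a=23^1·(≡6), b=23^0·(≡19) mod 23; (6|23)=+1, (19|23)=-1; (−1)^{1·0·11}·(+1)^0·(-1)^1 = -1.
v=43: a=43^0·(≡8), b=43^1·(≡20) mod 43; (8|43)=-1, (20|43)=-1; (−1)^{0·1·21}·(-1)^1·(-1)^0 = -1.
v=7: a=7^-2·(≡1), b=7^-2·(≡5) mod 7; (1|7)=+1, (5|7)=-1; (−1)^{-2·-2·3}·(+1)^-2·(-1)^-2 = +1.
v=31: a=31^1·(≡13), b=31^0·(≡14) mod 31; (13|31)=-1, (14|31)=+1; (−1)^{1·0·15}·(-1)^0·(+1)^1 = +1.
v=3: a=3^-6·(≡2), b=3^-2·(≡1) mod 3; (2|3)=-1, (1|3)=+1; (−1)^{-6·-2·1}·(-1)^-2·(+1)^-6 = +1.
(-7843, 2365 / ℚ) ramifies at {5, 11, 23, 43}: a division algebra.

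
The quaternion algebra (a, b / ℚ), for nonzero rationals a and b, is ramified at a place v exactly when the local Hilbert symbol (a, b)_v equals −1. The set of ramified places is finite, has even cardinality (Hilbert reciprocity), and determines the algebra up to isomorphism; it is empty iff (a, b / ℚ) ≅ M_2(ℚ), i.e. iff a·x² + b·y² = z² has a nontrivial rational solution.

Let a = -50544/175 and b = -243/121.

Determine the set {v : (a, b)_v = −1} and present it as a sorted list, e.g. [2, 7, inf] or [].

[3, inf]

(a, b) ≡ (-273, -3) mod (ℚ^×)²; places V = {2, 3, 5, 7, 11, 13, ∞}.
(a,b)_∞: sgn(-273)=−, sgn(-3)=−, so -1.
(a,b)_7: α=-1, u≡6; β=0, v≡1 (mod 7); (6|7)=-1, (1|7)=+1; sign (−1)^0·-1^0·+1^-1 = +1.
(a,b)_2: α=4, β=0; u≡7, v≡5 (mod 8); ε(u)ε(v)=1·0, αω(v)=4·1, βω(u)=0·0; sum ≡ 0  ⇒  +1.
(a,b)_5: α=-2, u≡3; β=0, v≡2 (mod 5); (3|5)=-1, (2|5)=-1; sign (−1)^0·-1^0·-1^-2 = +1.
(a,b)_3: α=5, u≡2; β=5, v≡2 (mod 3); (2|3)=-1, (2|3)=-1; sign (−1)^1·-1^5·-1^5 = -1.
(a,b)_11: α=0, u≡10; β=-2, v≡10 (mod 11); (10|11)=-1, (10|11)=-1; sign (−1)^0·-1^-2·-1^0 = +1.
(a,b)_13: α=1, u≡2; β=0, v≡1 (mod 13); (2|13)=-1, (1|13)=+1; sign (−1)^0·-1^0·+1^1 = +1.
Ram(-273, -3) = {3, ∞}; no ℚ_3-point on the conic.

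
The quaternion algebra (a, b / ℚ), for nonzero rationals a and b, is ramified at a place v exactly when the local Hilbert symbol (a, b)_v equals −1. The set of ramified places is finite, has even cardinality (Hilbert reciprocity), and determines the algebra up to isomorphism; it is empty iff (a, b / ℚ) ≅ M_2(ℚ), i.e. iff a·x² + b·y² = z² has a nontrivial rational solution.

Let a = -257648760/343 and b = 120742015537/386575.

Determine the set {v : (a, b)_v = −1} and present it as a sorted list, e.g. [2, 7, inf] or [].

(a, b) ≡ (-59570, 53599) mod (ℚ^×)²; places V = {2, 3, 5, 7, 11, 13, 19, 23, 29, 31, 37, 47, ∞}.
(a,b)_29: α=2, u≡24; β=0, v≡24 (mod 29); (24|29)=+1, (24|29)=+1; sign (−1)^0·+1^0·+1^2 = +1.
(a,b)_7: α=-3, u≡2; β=-1, v≡5 (mod 7); (2|7)=+1, (5|7)=-1; sign (−1)^1·+1^-1·-1^-3 = +1.
(a,b)_5: α=1, u≡1; β=-2, v≡4 (mod 5); (1|5)=+1, (4|5)=+1; sign (−1)^0·+1^-2·+1^1 = +1.
(a,b)_2: α=3, β=0; u≡7, v≡7 (mod 8); ε(u)ε(v)=1·1, αω(v)=3·0, βω(u)=0·0; sum ≡ 1  ⇒  -1.
(a,b)_19: α=0, u≡18; β=5, v≡9 (mod 19); (18|19)=-1, (9|19)=+1; sign (−1)^0·-1^5·+1^0 = -1.
(a,b)_31: α=0, u≡26; β=1, v≡23 (mod 31); (26|31)=-1, (23|31)=-1; sign (−1)^0·-1^1·-1^0 = -1.
(a,b)_37: α=1, u≡29; β=0, v≡29 (mod 37); (29|37)=-1, (29|37)=-1; sign (−1)^0·-1^0·-1^1 = -1.
(a,b)_11: α=0, u≡8; β=2, v≡2 (mod 11); (8|11)=-1, (2|11)=-1; sign (−1)^0·-1^2·-1^0 = +1.
(a,b)_13: α=0, u≡12; β=1, v≡2 (mod 13); (12|13)=+1, (2|13)=-1; sign (−1)^0·+1^1·-1^0 = +1.
(a,b)_3: α=2, u≡1; β=0, v≡1 (mod 3); (1|3)=+1, (1|3)=+1; sign (−1)^0·+1^0·+1^2 = +1.
(a,b)_∞: sgn(-59570)=−, sgn(53599)=+, so +1.
(a,b)_23: α=1, u≡8; β=0, v≡4 (mod 23); (8|23)=+1, (4|23)=+1; sign (−1)^0·+1^0·+1^1 = +1.
(a,b)_47: α=0, u≡5; β=-2, v≡29 (mod 47); (5|47)=-1, (29|47)=-1; sign (−1)^0·-1^-2·-1^0 = +1.
(-59570, 53599 / ℚ) ramifies at {2, 19, 31, 37}: a division algebra.

[2, 19, 31, 37]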